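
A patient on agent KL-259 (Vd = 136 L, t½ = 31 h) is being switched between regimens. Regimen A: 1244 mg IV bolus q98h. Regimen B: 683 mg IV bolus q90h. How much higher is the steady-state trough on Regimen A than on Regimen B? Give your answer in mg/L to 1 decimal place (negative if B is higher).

0.4 mg/L

Regimen A: f = (1/2)^(98/31) ≈ 0.1118; Cmin,ss = (1244/136)·f/(1−f) ≈ 1.151 mg/L.
Regimen B: f = (1/2)^(90/31) ≈ 0.1337; Cmin,ss = (683/136)·f/(1−f) ≈ 0.775 mg/L.
Difference ≈ 1.151 − 0.775 ≈ 0.376 mg/L.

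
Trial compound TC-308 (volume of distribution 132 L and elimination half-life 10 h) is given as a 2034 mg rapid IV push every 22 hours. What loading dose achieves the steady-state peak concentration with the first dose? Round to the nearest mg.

2600 mg

f = (1/2)^(22/10) ≈ 0.217638; accumulation ratio R = 1/(1−f) ≈ 1.27818.
Loading dose to hit Cmax,ss on first dose: D_load = D_maint·R ≈ 2034 × 1.27818 ≈ 2599.82 mg.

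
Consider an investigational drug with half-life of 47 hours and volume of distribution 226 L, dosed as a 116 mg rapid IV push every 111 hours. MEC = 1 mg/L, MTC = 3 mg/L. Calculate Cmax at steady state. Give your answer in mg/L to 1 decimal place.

k = ln2/t½ = ln2/47 ≈ 0.014748 h⁻¹; fraction remaining f = e^(−kτ) = e^(−0.014748×111) ≈ 0.1946.
At steady state, accumulation factor R = 1/(1 − e^(−kτ)) ≈ 1.2416.
Each bolus raises the concentration by D/Vd = 116/226 ≈ 0.513 mg/L.
Steady-state peak Cmax,ss = C₀·R ≈ 0.513 × 1.2416 ≈ 0.637 mg/L.
Peak 0.6 mg/L vs MTC 3 mg/L: below toxic threshold.

0.6 mg/L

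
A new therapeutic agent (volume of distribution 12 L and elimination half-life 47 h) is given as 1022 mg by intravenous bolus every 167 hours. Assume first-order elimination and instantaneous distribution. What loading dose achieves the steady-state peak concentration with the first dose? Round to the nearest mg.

f = (1/2)^(167/47) ≈ 0.085189; accumulation ratio R = 1/(1−f) ≈ 1.09312.
Loading dose to hit Cmax,ss on first dose: D_load = D_maint·R ≈ 1022 × 1.09312 ≈ 1117.17 mg.

1117 mg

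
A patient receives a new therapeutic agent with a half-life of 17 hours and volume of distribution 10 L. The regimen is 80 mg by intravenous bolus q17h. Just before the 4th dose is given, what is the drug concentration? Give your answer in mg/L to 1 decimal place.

f = (1/2)^(τ/t½) = (1/2)^(17/17) ≈ 0.5000.
C₀ = D/Vd = 80/10 ≈ 8.000 mg/L.
Before the 4th dose, 3 doses have been given. Superposition: Cmin = C₀·(f + f² + … + f^3).
≈ 8.000 × (0.5000 + 0.2500 + 0.1250) ≈ 8.000 × 0.8750 ≈ 7.000 mg/L.

7.0 mg/L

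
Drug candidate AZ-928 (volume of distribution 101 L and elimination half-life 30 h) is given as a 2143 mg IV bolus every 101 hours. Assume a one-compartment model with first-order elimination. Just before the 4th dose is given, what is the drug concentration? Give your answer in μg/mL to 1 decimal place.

f = (1/2)^(τ/t½) = (1/2)^(101/30) ≈ 0.0969.
C₀ = D/Vd = 2143/101 ≈ 21.218 μg/mL.
Before the 4th dose, 3 doses have been given. Superposition: Cmin = C₀·(f + f² + … + f^3).
≈ 21.218 × (0.0969 + 0.0094 + 0.0009) ≈ 21.218 × 0.1072 ≈ 2.275 μg/mL.

2.3 μg/mL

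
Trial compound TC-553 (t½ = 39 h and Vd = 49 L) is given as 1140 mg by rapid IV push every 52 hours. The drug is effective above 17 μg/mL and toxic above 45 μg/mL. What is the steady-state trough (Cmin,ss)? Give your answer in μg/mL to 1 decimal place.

τ/t½ = 52/39 ≈ 1.3333, so fraction remaining f = (1/2)^(52/39) ≈ 0.3969.
Single-dose peak C₀ = D/Vd = 1140/49 ≈ 23.265 μg/mL.
Steady-state trough Cmin,ss = C₀·f/(1−f) ≈ 23.265 × 0.3969/0.6031 ≈ 15.311 μg/mL.
Trough 15.3 μg/mL vs MEC 17 μg/mL: subtherapeutic.

15.3 μg/mL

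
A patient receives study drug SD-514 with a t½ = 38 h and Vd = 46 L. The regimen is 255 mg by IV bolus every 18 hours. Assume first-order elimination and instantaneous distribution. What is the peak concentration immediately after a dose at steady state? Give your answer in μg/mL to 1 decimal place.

19.8 μg/mL

k = ln2/t½ = ln2/38 ≈ 0.018241 h⁻¹; fraction remaining f = e^(−kτ) = e^(−0.018241×18) ≈ 0.7201.
At steady state, accumulation factor R = 1/(1 − e^(−kτ)) ≈ 3.5727.
Each bolus raises the concentration by D/Vd = 255/46 ≈ 5.543 μg/mL.
Cmax,ss = C₀/(1 − f) ≈ 5.543/0.2799 ≈ 19.804 μg/mL.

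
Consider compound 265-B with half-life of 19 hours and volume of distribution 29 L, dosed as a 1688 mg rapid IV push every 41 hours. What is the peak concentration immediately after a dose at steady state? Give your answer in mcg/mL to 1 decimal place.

τ/t½ = 41/19 ≈ 2.1579, so fraction remaining f = (1/2)^(41/19) ≈ 0.2241.
At steady state, accumulation factor R = 1/(1 − e^(−kτ)) ≈ 1.2888.
Single-dose peak C₀ = D/Vd = 1688/29 ≈ 58.207 mcg/mL.
Steady-state peak Cmax,ss = C₀·R ≈ 58.207 × 1.2888 ≈ 75.017 mcg/mL.

75.0 mcg/mL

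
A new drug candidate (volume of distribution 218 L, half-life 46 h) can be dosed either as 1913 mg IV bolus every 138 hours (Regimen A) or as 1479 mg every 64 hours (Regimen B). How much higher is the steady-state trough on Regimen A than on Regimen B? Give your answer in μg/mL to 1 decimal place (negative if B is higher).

-2.9 μg/mL

Regimen A: f = (1/2)^(138/46) ≈ 0.1250; Cmin,ss = (1913/218)·f/(1−f) ≈ 1.254 μg/mL.
Regimen B: f = (1/2)^(64/46) ≈ 0.3812; Cmin,ss = (1479/218)·f/(1−f) ≈ 4.179 μg/mL.
Difference ≈ 1.254 − 4.179 ≈ -2.925 μg/mL.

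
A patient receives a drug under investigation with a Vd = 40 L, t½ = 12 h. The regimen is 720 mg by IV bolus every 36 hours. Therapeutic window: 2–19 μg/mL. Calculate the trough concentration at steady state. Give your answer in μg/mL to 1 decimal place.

2.6 μg/mL

τ = 36 h = 3 half-lives, so f = (1/2)^3 = 0.125.
Accumulation ratio R = 1/(1 − f) = 1/0.875 = 8/7.
Single-dose peak C₀ = D/Vd = 720/40 = 18 μg/mL.
Steady-state peak Cmax,ss = C₀·R = 18 × 8/7 ≈ 20.571 μg/mL.
Steady-state trough Cmin,ss = Cmax,ss·f ≈ 20.571 × 0.125 ≈ 2.571 μg/mL.
Trough 2.6 μg/mL vs MEC 2 μg/mL: adequate.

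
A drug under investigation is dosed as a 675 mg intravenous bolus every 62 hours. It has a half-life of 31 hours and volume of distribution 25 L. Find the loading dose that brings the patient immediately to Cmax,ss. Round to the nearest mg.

900 mg

f = (1/2)^(62/31) ≈ 0.250000; accumulation ratio R = 1/(1−f) ≈ 1.33333.
Loading dose to hit Cmax,ss on first dose: D_load = D_maint·R ≈ 675 × 1.33333 ≈ 900.00 mg.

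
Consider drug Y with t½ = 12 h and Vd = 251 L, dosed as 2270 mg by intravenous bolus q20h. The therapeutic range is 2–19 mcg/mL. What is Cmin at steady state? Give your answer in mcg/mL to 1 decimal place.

4.2 mcg/mL

τ/t½ = 20/12 ≈ 1.6667, so fraction remaining f = (1/2)^(20/12) ≈ 0.3150.
At steady state, accumulation factor R = 1/(1 − e^(−kτ)) ≈ 1.4599.
Each bolus raises the concentration by D/Vd = 2270/251 ≈ 9.044 mcg/mL.
Cmax,ss = C₀/(1 − f) ≈ 9.044/0.6850 ≈ 13.203 mcg/mL.
Steady-state trough Cmin,ss = Cmax,ss·f ≈ 13.203 × 0.3150 ≈ 4.159 mcg/mL.
Trough 4.2 mcg/mL vs MEC 2 mcg/mL: adequate.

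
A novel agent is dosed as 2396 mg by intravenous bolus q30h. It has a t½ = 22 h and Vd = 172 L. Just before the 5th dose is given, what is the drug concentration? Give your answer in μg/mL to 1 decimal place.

8.7 μg/mL

f = (1/2)^(τ/t½) = (1/2)^(30/22) ≈ 0.3886.
C₀ = D/Vd = 2396/172 ≈ 13.930 μg/mL.
Before the 5th dose, 4 doses have been given. Superposition: Cmin = C₀·(f + f² + … + f^4).
≈ 13.930 × (0.3886 + 0.1510 + 0.0587 + 0.0228) ≈ 13.930 × 0.6211 ≈ 8.652 μg/mL.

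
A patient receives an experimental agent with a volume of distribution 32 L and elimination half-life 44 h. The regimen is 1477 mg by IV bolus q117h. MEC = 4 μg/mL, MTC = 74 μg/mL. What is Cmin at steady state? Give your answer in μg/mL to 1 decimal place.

k = ln2/t½ = ln2/44 ≈ 0.015753 h⁻¹; fraction remaining f = e^(−kτ) = e^(−0.015753×117) ≈ 0.1583.
Accumulation ratio R = 1/(1 − f) ≈ 1/0.8417 ≈ 1.1881.
Single-dose peak C₀ = D/Vd = 1477/32 ≈ 46.156 μg/mL.
Steady-state peak Cmax,ss = C₀·R ≈ 46.156 × 1.1881 ≈ 54.838 μg/mL.
Steady-state trough Cmin,ss = Cmax,ss·f ≈ 54.838 × 0.1583 ≈ 8.681 μg/mL.
Trough 8.7 μg/mL vs MEC 4 μg/mL: adequate.

8.7 μg/mL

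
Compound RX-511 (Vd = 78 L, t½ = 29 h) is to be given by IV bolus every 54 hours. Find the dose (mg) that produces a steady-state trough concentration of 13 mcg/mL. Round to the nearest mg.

2672 mg

τ/t½ = 54/29 ≈ 1.8621, so f = (1/2)^(54/29) ≈ 0.275082.
Cmin,ss = (D/Vd)·f/(1−f), so D = Cmin,ss·Vd·(1−f)/f.
D = 13 × 78 × (1−f)/f ≈ 13 × 78 × 2.63528 ≈ 2672.17 mg.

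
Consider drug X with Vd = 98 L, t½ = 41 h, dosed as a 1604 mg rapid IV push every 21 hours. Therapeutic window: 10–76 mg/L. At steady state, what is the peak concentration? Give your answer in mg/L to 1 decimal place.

54.8 mg/L

k = ln2/t½ = ln2/41 ≈ 0.016906 h⁻¹; fraction remaining f = e^(−kτ) = e^(−0.016906×21) ≈ 0.7012.
Accumulation ratio R = 1/(1 − f) ≈ 1/0.2988 ≈ 3.3467.
Each bolus raises the concentration by D/Vd = 1604/98 ≈ 16.367 mg/L.
Steady-state peak Cmax,ss = C₀·R ≈ 16.367 × 3.3467 ≈ 54.775 mg/L.
Peak 54.8 mg/L vs MTC 76 mg/L: below toxic threshold.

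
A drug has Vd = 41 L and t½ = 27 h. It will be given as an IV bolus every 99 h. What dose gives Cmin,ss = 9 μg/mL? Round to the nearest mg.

4317 mg

τ/t½ = 99/27 ≈ 3.6667, so f = (1/2)^(99/27) ≈ 0.078745.
Cmin,ss = (D/Vd)·f/(1−f), so D = Cmin,ss·Vd·(1−f)/f.
D = 9 × 41 × (1−f)/f ≈ 9 × 41 × 11.69922 ≈ 4317.01 mg.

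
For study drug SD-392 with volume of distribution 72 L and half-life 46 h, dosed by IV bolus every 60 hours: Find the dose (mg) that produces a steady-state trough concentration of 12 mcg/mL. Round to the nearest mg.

τ/t½ = 60/46 ≈ 1.3043, so f = (1/2)^(60/46) ≈ 0.404904.
Cmin,ss = (D/Vd)·f/(1−f), so D = Cmin,ss·Vd·(1−f)/f.
D = 12 × 72 × (1−f)/f ≈ 12 × 72 × 1.46972 ≈ 1269.84 mg.

1270 mg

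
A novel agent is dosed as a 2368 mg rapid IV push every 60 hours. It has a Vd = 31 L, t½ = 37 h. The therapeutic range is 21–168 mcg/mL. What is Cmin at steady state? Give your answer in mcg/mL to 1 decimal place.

Over one 60-h interval, 60/37 ≈ 1.6216 half-lives elapse, leaving f ≈ 0.3250 of each dose.
Each bolus raises the concentration by D/Vd = 2368/31 ≈ 76.387 mcg/mL.
Steady-state trough Cmin,ss = C₀·f/(1−f) ≈ 76.387 × 0.3250/0.6750 ≈ 36.779 mcg/mL.
Trough 36.8 mcg/mL vs MEC 21 mcg/mL: adequate.

36.8 mcg/mL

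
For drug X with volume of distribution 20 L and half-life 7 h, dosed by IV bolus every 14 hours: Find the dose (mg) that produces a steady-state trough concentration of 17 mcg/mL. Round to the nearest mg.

τ/t½ = 14/7 ≈ 2, so f = (1/2)^(14/7) ≈ 0.250000.
Cmin,ss = (D/Vd)·f/(1−f), so D = Cmin,ss·Vd·(1−f)/f.
D = 17 × 20 × (1−f)/f ≈ 17 × 20 × 3.00000 ≈ 1020.00 mg.

1020 mg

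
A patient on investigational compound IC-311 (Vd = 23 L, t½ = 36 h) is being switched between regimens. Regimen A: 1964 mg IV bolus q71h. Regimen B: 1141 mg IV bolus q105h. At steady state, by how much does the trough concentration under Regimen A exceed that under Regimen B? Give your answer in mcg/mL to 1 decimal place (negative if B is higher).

Regimen A: f = (1/2)^(71/36) ≈ 0.2549; Cmin,ss = (1964/23)·f/(1−f) ≈ 29.213 mcg/mL.
Regimen B: f = (1/2)^(105/36) ≈ 0.1324; Cmin,ss = (1141/23)·f/(1−f) ≈ 7.571 mcg/mL.
Difference ≈ 29.213 − 7.571 ≈ 21.642 mcg/mL.

21.6 mcg/mL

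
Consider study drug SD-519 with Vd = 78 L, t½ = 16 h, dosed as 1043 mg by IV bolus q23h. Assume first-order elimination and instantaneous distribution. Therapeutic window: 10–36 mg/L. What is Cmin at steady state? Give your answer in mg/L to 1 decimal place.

7.8 mg/L

k = ln2/t½ = ln2/16 ≈ 0.043322 h⁻¹; fraction remaining f = e^(−kτ) = e^(−0.043322×23) ≈ 0.3692.
At steady state, accumulation factor R = 1/(1 − e^(−kτ)) ≈ 1.5853.
Each bolus raises the concentration by D/Vd = 1043/78 ≈ 13.372 mg/L.
Cmax,ss = C₀/(1 − f) ≈ 13.372/0.6308 ≈ 21.198 mg/L.
Steady-state trough Cmin,ss = Cmax,ss·f ≈ 21.198 × 0.3692 ≈ 7.826 mg/L.
Trough 7.8 mg/L vs MEC 10 mg/L: subtherapeutic.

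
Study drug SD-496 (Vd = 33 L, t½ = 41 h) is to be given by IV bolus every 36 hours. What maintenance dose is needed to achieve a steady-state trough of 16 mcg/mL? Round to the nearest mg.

τ/t½ = 36/41 ≈ 0.87805, so f = (1/2)^(36/41) ≈ 0.544103.
Cmin,ss = (D/Vd)·f/(1−f), so D = Cmin,ss·Vd·(1−f)/f.
D = 16 × 33 × (1−f)/f ≈ 16 × 33 × 0.83789 ≈ 442.41 mg.

442 mg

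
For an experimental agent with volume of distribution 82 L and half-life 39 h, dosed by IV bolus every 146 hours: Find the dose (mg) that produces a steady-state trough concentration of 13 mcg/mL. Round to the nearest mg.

τ/t½ = 146/39 ≈ 3.7436, so f = (1/2)^(146/39) ≈ 0.074656.
Cmin,ss = (D/Vd)·f/(1−f), so D = Cmin,ss·Vd·(1−f)/f.
D = 13 × 82 × (1−f)/f ≈ 13 × 82 × 12.39477 ≈ 13212.82 mg.

13213 mg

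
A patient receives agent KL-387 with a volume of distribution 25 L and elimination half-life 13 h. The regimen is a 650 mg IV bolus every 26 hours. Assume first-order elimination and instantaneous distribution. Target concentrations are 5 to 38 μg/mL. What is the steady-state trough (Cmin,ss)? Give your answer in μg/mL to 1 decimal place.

The dosing interval is 2 half-lives, so f = 2^(−2) = 0.25.
Accumulation ratio R = 1/(1 − f) = 1/0.75 = 4/3.
Single-dose peak C₀ = D/Vd = 650/25 = 26 μg/mL.
Steady-state peak Cmax,ss = C₀·R = 26 × 4/3 ≈ 34.667 μg/mL.
Steady-state trough Cmin,ss = Cmax,ss·f ≈ 34.667 × 0.25 ≈ 8.667 μg/mL.
Trough 8.7 μg/mL vs MEC 5 μg/mL: adequate.

8.7 μg/mL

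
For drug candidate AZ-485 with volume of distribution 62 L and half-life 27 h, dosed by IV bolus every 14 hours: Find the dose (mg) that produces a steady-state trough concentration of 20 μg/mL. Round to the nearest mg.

τ/t½ = 14/27 ≈ 0.51852, so f = (1/2)^(14/27) ≈ 0.698088.
Cmin,ss = (D/Vd)·f/(1−f), so D = Cmin,ss·Vd·(1−f)/f.
D = 20 × 62 × (1−f)/f ≈ 20 × 62 × 0.43248 ≈ 536.28 mg.

536 mg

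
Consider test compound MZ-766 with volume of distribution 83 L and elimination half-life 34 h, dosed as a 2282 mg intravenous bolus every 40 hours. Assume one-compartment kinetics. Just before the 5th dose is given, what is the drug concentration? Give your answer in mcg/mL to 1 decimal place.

21.0 mcg/mL

f = (1/2)^(τ/t½) = (1/2)^(40/34) ≈ 0.4424.
C₀ = D/Vd = 2282/83 ≈ 27.494 mcg/mL.
Before the 5th dose, 4 doses have been given. Superposition: Cmin = C₀·(f + f² + … + f^4).
≈ 27.494 × (0.4424 + 0.1957 + 0.0866 + 0.0383) ≈ 27.494 × 0.7630 ≈ 20.978 mcg/mL.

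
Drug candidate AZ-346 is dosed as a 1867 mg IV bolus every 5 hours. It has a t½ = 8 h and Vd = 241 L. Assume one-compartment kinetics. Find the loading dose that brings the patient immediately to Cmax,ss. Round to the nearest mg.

5310 mg

f = (1/2)^(5/8) ≈ 0.648420; accumulation ratio R = 1/(1−f) ≈ 2.84430.
Loading dose to hit Cmax,ss on first dose: D_load = D_maint·R ≈ 1867 × 2.84430 ≈ 5310.31 mg.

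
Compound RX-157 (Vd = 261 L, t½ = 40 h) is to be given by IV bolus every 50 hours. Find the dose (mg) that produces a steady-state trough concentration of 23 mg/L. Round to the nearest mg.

8275 mg

τ/t½ = 50/40 ≈ 1.25, so f = (1/2)^(50/40) ≈ 0.420448.
Cmin,ss = (D/Vd)·f/(1−f), so D = Cmin,ss·Vd·(1−f)/f.
D = 23 × 261 × (1−f)/f ≈ 23 × 261 × 1.37842 ≈ 8274.66 mg.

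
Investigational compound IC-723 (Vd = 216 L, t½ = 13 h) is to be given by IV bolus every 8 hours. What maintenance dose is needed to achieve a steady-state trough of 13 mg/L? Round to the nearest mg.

τ/t½ = 8/13 ≈ 0.61538, so f = (1/2)^(8/13) ≈ 0.652756.
Cmin,ss = (D/Vd)·f/(1−f), so D = Cmin,ss·Vd·(1−f)/f.
D = 13 × 216 × (1−f)/f ≈ 13 × 216 × 0.53197 ≈ 1493.77 mg.

1494 mg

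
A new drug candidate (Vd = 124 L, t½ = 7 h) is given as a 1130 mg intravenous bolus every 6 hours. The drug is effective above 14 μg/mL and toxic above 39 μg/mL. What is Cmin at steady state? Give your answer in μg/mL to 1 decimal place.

k = ln2/t½ = ln2/7 ≈ 0.099021 h⁻¹; fraction remaining f = e^(−kτ) = e^(−0.099021×6) ≈ 0.5520.
Each bolus raises the concentration by D/Vd = 1130/124 ≈ 9.113 μg/mL.
Steady-state trough Cmin,ss = C₀·f/(1−f) ≈ 9.113 × 0.5520/0.4480 ≈ 11.229 μg/mL.
Trough 11.2 μg/mL vs MEC 14 μg/mL: subtherapeutic.

11.2 μg/mL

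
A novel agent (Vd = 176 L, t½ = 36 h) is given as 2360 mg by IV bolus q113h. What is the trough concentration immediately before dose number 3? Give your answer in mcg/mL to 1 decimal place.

1.7 mcg/mL

f = (1/2)^(τ/t½) = (1/2)^(113/36) ≈ 0.1135.
C₀ = D/Vd = 2360/176 ≈ 13.409 mcg/mL.
Before the 3rd dose, 2 doses have been given. Superposition: Cmin = C₀·(f + f²).
≈ 13.409 × (0.1135 + 0.0129) ≈ 13.409 × 0.1264 ≈ 1.695 mcg/mL.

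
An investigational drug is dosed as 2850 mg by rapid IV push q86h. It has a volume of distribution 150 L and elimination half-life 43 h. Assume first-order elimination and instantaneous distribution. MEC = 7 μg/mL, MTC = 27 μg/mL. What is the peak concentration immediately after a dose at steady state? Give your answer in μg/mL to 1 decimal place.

τ = 86 h = 2 half-lives, so f = (1/2)^2 = 0.25.
Accumulation ratio R = 1/(1 − f) = 1/0.75 = 4/3.
Single-dose peak C₀ = D/Vd = 2850/150 = 19 μg/mL.
Steady-state peak Cmax,ss = C₀·R = 19 × 4/3 ≈ 25.333 μg/mL.
Peak 25.3 μg/mL vs MTC 27 μg/mL: below toxic threshold.

25.3 μg/mL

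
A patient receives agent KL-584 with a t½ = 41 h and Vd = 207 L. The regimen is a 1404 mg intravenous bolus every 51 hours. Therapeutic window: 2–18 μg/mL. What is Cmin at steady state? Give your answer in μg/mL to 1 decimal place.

5.0 μg/mL

k = ln2/t½ = ln2/41 ≈ 0.016906 h⁻¹; fraction remaining f = e^(−kτ) = e^(−0.016906×51) ≈ 0.4222.
Accumulation ratio R = 1/(1 − f) ≈ 1/0.5778 ≈ 1.7307.
Each bolus raises the concentration by D/Vd = 1404/207 ≈ 6.783 μg/mL.
Steady-state peak Cmax,ss = C₀·R ≈ 6.783 × 1.7307 ≈ 11.739 μg/mL.
Steady-state trough Cmin,ss = Cmax,ss·f ≈ 11.739 × 0.4222 ≈ 4.956 μg/mL.
Trough 5.0 μg/mL vs MEC 2 μg/mL: adequate.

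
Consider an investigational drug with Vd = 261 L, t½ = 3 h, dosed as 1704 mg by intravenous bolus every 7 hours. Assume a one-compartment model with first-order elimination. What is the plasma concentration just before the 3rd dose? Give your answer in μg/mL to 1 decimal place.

f = (1/2)^(τ/t½) = (1/2)^(7/3) ≈ 0.1984.
C₀ = D/Vd = 1704/261 ≈ 6.529 μg/mL.
Before the 3rd dose, 2 doses have been given. Superposition: Cmin = C₀·(f + f²).
≈ 6.529 × (0.1984 + 0.0394) ≈ 6.529 × 0.2378 ≈ 1.553 μg/mL.

1.6 μg/mL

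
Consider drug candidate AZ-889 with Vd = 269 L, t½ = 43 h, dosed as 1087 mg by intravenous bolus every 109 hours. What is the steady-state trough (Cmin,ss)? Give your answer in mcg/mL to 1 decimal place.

0.8 mcg/mL

τ/t½ = 109/43 ≈ 2.5349, so fraction remaining f = (1/2)^(109/43) ≈ 0.1726.
Accumulation ratio R = 1/(1 − f) ≈ 1/0.8274 ≈ 1.2086.
Each bolus raises the concentration by D/Vd = 1087/269 ≈ 4.041 mcg/mL.
Steady-state peak Cmax,ss = C₀·R ≈ 4.041 × 1.2086 ≈ 4.884 mcg/mL.
One interval later, Cmin,ss = Cmax,ss·e^(−kτ) ≈ 4.884 × 0.1726 ≈ 0.843 mcg/mL.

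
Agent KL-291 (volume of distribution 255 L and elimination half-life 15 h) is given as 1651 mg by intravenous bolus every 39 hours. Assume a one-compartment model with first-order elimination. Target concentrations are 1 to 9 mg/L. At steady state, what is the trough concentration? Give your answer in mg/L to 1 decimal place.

τ/t½ = 39/15 ≈ 2.6, so fraction remaining f = (1/2)^(39/15) ≈ 0.1649.
Single-dose peak C₀ = D/Vd = 1651/255 ≈ 6.475 mg/L.
Steady-state trough Cmin,ss = C₀·f/(1−f) ≈ 6.475 × 0.1649/0.8351 ≈ 1.279 mg/L.
Trough 1.3 mg/L vs MEC 1 mg/L: adequate.

1.3 mg/L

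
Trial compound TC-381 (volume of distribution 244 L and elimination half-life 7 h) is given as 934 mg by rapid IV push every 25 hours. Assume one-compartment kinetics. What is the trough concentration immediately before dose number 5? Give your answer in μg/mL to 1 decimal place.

f = (1/2)^(τ/t½) = (1/2)^(25/7) ≈ 0.0841.
C₀ = D/Vd = 934/244 ≈ 3.828 μg/mL.
Before the 5th dose, 4 doses have been given. Superposition: Cmin = C₀·(f + f² + … + f^4).
≈ 3.828 × (0.0841 + 0.0071 + 0.0006 + 0.0001) ≈ 3.828 × 0.0919 ≈ 0.352 μg/mL.

0.4 μg/mL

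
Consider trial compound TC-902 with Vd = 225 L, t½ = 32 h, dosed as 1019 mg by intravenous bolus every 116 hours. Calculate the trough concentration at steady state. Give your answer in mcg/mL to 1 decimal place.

0.4 mcg/mL

Over one 116-h interval, 116/32 ≈ 3.625 half-lives elapse, leaving f ≈ 0.0811 of each dose.
At steady state, accumulation factor R = 1/(1 − e^(−kτ)) ≈ 1.0883.
Each bolus raises the concentration by D/Vd = 1019/225 ≈ 4.529 mcg/mL.
Steady-state peak Cmax,ss = C₀·R ≈ 4.529 × 1.0883 ≈ 4.929 mcg/mL.
Steady-state trough Cmin,ss = Cmax,ss·f ≈ 4.929 × 0.0811 ≈ 0.400 mcg/mL.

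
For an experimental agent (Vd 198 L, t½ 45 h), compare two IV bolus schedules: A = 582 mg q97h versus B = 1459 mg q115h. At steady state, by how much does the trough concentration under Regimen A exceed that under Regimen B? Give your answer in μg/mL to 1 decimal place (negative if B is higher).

-0.7 μg/mL

Regimen A: f = (1/2)^(97/45) ≈ 0.2244; Cmin,ss = (582/198)·f/(1−f) ≈ 0.850 μg/mL.
Regimen B: f = (1/2)^(115/45) ≈ 0.1701; Cmin,ss = (1459/198)·f/(1−f) ≈ 1.510 μg/mL.
Difference ≈ 0.850 − 1.510 ≈ -0.660 μg/mL.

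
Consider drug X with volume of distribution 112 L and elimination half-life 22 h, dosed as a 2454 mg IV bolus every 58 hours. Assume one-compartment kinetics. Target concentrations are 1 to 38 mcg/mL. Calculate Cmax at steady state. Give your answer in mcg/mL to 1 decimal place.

Over one 58-h interval, 58/22 ≈ 2.6364 half-lives elapse, leaving f ≈ 0.1608 of each dose.
Accumulation ratio R = 1/(1 − f) ≈ 1/0.8392 ≈ 1.1916.
Single-dose peak C₀ = D/Vd = 2454/112 ≈ 21.911 mcg/mL.
Steady-state peak Cmax,ss = C₀·R ≈ 21.911 × 1.1916 ≈ 26.109 mcg/mL.
Peak 26.1 mcg/mL vs MTC 38 mcg/mL: below toxic threshold.

26.1 mcg/mL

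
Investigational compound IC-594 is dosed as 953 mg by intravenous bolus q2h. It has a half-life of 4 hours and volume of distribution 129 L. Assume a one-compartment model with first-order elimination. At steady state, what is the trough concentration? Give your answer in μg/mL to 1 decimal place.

17.8 μg/mL

k = ln2/t½ = ln2/4 ≈ 0.173287 h⁻¹; fraction remaining f = e^(−kτ) = e^(−0.173287×2) ≈ 0.7071.
Accumulation ratio R = 1/(1 − f) ≈ 1/0.2929 ≈ 3.4141.
Single-dose peak C₀ = D/Vd = 953/129 ≈ 7.388 μg/mL.
Steady-state peak Cmax,ss = C₀·R ≈ 7.388 × 3.4141 ≈ 25.223 μg/mL.
Steady-state trough Cmin,ss = Cmax,ss·f ≈ 25.223 × 0.7071 ≈ 17.835 μg/mL.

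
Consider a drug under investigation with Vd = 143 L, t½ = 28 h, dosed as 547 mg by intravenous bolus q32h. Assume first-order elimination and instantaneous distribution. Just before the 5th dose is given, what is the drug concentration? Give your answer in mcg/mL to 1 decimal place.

f = (1/2)^(τ/t½) = (1/2)^(32/28) ≈ 0.4529.
C₀ = D/Vd = 547/143 ≈ 3.825 mcg/mL.
Before the 5th dose, 4 doses have been given. Superposition: Cmin = C₀·(f + f² + … + f^4).
≈ 3.825 × (0.4529 + 0.2051 + 0.0929 + 0.0421) ≈ 3.825 × 0.7930 ≈ 3.033 mcg/mL.

3.0 mcg/mL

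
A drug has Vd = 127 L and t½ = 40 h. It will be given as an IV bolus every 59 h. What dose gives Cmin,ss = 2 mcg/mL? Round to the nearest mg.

452 mg

τ/t½ = 59/40 ≈ 1.475, so f = (1/2)^(59/40) ≈ 0.359733.
Cmin,ss = (D/Vd)·f/(1−f), so D = Cmin,ss·Vd·(1−f)/f.
D = 2 × 127 × (1−f)/f ≈ 2 × 127 × 1.77984 ≈ 452.08 mg.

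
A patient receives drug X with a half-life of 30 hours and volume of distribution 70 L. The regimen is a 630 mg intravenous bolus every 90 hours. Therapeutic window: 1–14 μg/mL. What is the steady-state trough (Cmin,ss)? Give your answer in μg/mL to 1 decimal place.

1.3 μg/mL

τ = 90 h = 3 half-lives, so f = (1/2)^3 = 0.125.
At steady state, R = 1/(1 − 0.125) = 8/7.
Single-dose peak C₀ = D/Vd = 630/70 = 9 μg/mL.
Steady-state peak Cmax,ss = C₀·R = 9 × 8/7 ≈ 10.286 μg/mL.
Steady-state trough Cmin,ss = Cmax,ss·f ≈ 10.286 × 0.125 ≈ 1.286 μg/mL.
Trough 1.3 μg/mL vs MEC 1 μg/mL: adequate.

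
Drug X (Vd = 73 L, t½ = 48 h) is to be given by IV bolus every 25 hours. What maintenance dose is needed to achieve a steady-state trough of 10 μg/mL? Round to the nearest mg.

317 mg

τ/t½ = 25/48 ≈ 0.52083, so f = (1/2)^(25/48) ≈ 0.696969.
Cmin,ss = (D/Vd)·f/(1−f), so D = Cmin,ss·Vd·(1−f)/f.
D = 10 × 73 × (1−f)/f ≈ 10 × 73 × 0.43478 ≈ 317.39 mg.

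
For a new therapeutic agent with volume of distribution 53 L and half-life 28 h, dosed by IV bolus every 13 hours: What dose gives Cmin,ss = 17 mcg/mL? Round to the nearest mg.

τ/t½ = 13/28 ≈ 0.46429, so f = (1/2)^(13/28) ≈ 0.724830.
Cmin,ss = (D/Vd)·f/(1−f), so D = Cmin,ss·Vd·(1−f)/f.
D = 17 × 53 × (1−f)/f ≈ 17 × 53 × 0.37963 ≈ 342.05 mg.

342 mg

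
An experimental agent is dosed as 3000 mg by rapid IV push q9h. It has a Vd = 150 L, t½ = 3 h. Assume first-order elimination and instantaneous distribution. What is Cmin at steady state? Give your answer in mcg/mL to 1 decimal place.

2.9 mcg/mL

τ = 9 h = 3 half-lives, so f = (1/2)^3 = 0.125.
Accumulation ratio R = 1/(1 − f) = 1/0.875 = 8/7.
Single-dose peak C₀ = D/Vd = 3000/150 = 20 mcg/mL.
Steady-state peak Cmax,ss = C₀·R = 20 × 8/7 ≈ 22.857 mcg/mL.
Steady-state trough Cmin,ss = Cmax,ss·f ≈ 22.857 × 0.125 ≈ 2.857 mcg/mL.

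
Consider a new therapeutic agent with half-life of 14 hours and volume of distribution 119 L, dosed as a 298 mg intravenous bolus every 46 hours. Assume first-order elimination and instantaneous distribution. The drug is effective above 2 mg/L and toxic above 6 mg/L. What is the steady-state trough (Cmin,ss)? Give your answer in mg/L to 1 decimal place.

k = ln2/t½ = ln2/14 ≈ 0.049511 h⁻¹; fraction remaining f = e^(−kτ) = e^(−0.049511×46) ≈ 0.1025.
Single-dose peak C₀ = D/Vd = 298/119 ≈ 2.504 mg/L.
Steady-state trough Cmin,ss = C₀·f/(1−f) ≈ 2.504 × 0.1025/0.8975 ≈ 0.286 mg/L.
Trough 0.3 mg/L vs MEC 2 mg/L: subtherapeutic.

0.3 mg/L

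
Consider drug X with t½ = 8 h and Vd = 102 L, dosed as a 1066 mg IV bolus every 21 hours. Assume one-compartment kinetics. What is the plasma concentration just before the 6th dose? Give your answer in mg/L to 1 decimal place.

2.0 mg/L

f = (1/2)^(τ/t½) = (1/2)^(21/8) ≈ 0.1621.
C₀ = D/Vd = 1066/102 ≈ 10.451 mg/L.
Before the 6th dose, 5 doses have been given. Superposition: Cmin = C₀·(f + f² + … + f^5).
≈ 10.451 × (0.1621 + 0.0263 + 0.0043 + 0.0007 + 0.0001) ≈ 10.451 × 0.1935 ≈ 2.022 mg/L.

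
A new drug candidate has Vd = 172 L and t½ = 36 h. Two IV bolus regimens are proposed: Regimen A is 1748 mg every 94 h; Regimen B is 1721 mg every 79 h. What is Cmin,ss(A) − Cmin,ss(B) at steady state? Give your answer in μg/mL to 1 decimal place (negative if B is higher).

Regimen A: f = (1/2)^(94/36) ≈ 0.1637; Cmin,ss = (1748/172)·f/(1−f) ≈ 1.989 μg/mL.
Regimen B: f = (1/2)^(79/36) ≈ 0.2185; Cmin,ss = (1721/172)·f/(1−f) ≈ 2.798 μg/mL.
Difference ≈ 1.989 − 2.798 ≈ -0.809 μg/mL.

-0.8 μg/mL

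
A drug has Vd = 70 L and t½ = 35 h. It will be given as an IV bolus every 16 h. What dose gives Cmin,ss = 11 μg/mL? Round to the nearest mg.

τ/t½ = 16/35 ≈ 0.45714, so f = (1/2)^(16/35) ≈ 0.728427.
Cmin,ss = (D/Vd)·f/(1−f), so D = Cmin,ss·Vd·(1−f)/f.
D = 11 × 70 × (1−f)/f ≈ 11 × 70 × 0.37282 ≈ 287.07 mg.

287 mg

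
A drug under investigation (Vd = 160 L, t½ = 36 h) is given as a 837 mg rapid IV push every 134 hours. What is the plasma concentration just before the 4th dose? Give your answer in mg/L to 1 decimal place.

f = (1/2)^(τ/t½) = (1/2)^(134/36) ≈ 0.0758.
C₀ = D/Vd = 837/160 ≈ 5.231 mg/L.
Before the 4th dose, 3 doses have been given. Superposition: Cmin = C₀·(f + f² + … + f^3).
≈ 5.231 × (0.0758 + 0.0057 + 0.0004) ≈ 5.231 × 0.0819 ≈ 0.428 mg/L.

0.4 mg/L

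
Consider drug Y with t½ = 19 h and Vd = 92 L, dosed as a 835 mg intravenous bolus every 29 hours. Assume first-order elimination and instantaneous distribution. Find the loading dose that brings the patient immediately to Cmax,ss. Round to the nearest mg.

1279 mg

f = (1/2)^(29/19) ≈ 0.347163; accumulation ratio R = 1/(1−f) ≈ 1.53178.
Loading dose to hit Cmax,ss on first dose: D_load = D_maint·R ≈ 835 × 1.53178 ≈ 1279.04 mg.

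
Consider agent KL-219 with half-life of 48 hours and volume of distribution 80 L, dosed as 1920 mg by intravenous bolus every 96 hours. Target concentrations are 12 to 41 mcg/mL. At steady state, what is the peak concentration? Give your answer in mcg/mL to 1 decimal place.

32.0 mcg/mL

The dosing interval is 2 half-lives, so f = 2^(−2) = 0.25.
Accumulation ratio R = 1/(1 − f) = 1/0.75 = 4/3.
Single-dose peak C₀ = D/Vd = 1920/80 = 24 mcg/mL.
Steady-state peak Cmax,ss = C₀·R = 24 × 4/3 ≈ 32.000 mcg/mL.
Peak 32.0 mcg/mL vs MTC 41 mcg/mL: below toxic threshold.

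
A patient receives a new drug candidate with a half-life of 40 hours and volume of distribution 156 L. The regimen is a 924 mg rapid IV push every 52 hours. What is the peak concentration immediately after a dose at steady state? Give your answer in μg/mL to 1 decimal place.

10.0 μg/mL

Over one 52-h interval, 52/40 ≈ 1.3 half-lives elapse, leaving f ≈ 0.4061 of each dose.
Accumulation ratio R = 1/(1 − f) ≈ 1/0.5939 ≈ 1.6838.
Single-dose peak C₀ = D/Vd = 924/156 ≈ 5.923 μg/mL.
Cmax,ss = C₀/(1 − f) ≈ 5.923/0.5939 ≈ 9.973 μg/mL.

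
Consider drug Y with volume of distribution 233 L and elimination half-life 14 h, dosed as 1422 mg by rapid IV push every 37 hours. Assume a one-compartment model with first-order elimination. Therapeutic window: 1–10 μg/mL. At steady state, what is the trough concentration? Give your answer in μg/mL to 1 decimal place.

Over one 37-h interval, 37/14 ≈ 2.6429 half-lives elapse, leaving f ≈ 0.1601 of each dose.
Each bolus raises the concentration by D/Vd = 1422/233 ≈ 6.103 μg/mL.
Steady-state trough Cmin,ss = C₀·f/(1−f) ≈ 6.103 × 0.1601/0.8399 ≈ 1.163 μg/mL.
Trough 1.2 μg/mL vs MEC 1 μg/mL: adequate.

1.2 μg/mL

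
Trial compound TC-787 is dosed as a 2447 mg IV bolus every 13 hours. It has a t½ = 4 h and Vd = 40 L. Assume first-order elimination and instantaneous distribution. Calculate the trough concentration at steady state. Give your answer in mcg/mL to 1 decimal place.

7.2 mcg/mL

k = ln2/t½ = ln2/4 ≈ 0.173287 h⁻¹; fraction remaining f = e^(−kτ) = e^(−0.173287×13) ≈ 0.1051.
Single-dose peak C₀ = D/Vd = 2447/40 ≈ 61.175 mcg/mL.
Steady-state trough Cmin,ss = C₀·f/(1−f) ≈ 61.175 × 0.1051/0.8949 ≈ 7.185 mcg/mL.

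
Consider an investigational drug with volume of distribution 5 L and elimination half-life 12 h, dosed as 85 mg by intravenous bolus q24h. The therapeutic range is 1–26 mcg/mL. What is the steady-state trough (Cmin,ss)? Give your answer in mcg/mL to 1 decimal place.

5.7 mcg/mL

τ = 24 h = 2 half-lives, so f = (1/2)^2 = 0.25.
Accumulation ratio R = 1/(1 − f) = 1/0.75 = 4/3.
Single-dose peak C₀ = D/Vd = 85/5 = 17 mcg/mL.
Steady-state peak Cmax,ss = C₀·R = 17 × 4/3 ≈ 22.667 mcg/mL.
Steady-state trough Cmin,ss = Cmax,ss·f ≈ 22.667 × 0.25 ≈ 5.667 mcg/mL.
Trough 5.7 mcg/mL vs MEC 1 mcg/mL: adequate.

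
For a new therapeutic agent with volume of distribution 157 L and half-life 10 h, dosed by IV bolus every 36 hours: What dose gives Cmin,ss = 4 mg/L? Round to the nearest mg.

τ/t½ = 36/10 ≈ 3.6, so f = (1/2)^(36/10) ≈ 0.082469.
Cmin,ss = (D/Vd)·f/(1−f), so D = Cmin,ss·Vd·(1−f)/f.
D = 4 × 157 × (1−f)/f ≈ 4 × 157 × 11.12577 ≈ 6986.98 mg.

6987 mg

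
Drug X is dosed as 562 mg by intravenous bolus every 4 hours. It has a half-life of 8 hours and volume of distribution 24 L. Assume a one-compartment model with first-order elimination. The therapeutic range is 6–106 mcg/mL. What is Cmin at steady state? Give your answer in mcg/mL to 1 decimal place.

τ/t½ = 4/8 ≈ 0.5, so fraction remaining f = (1/2)^(4/8) ≈ 0.7071.
Single-dose peak C₀ = D/Vd = 562/24 ≈ 23.417 mcg/mL.
Steady-state trough Cmin,ss = C₀·f/(1−f) ≈ 23.417 × 0.7071/0.2929 ≈ 56.532 mcg/mL.
Trough 56.5 mcg/mL vs MEC 6 mcg/mL: adequate.

56.5 mcg/mL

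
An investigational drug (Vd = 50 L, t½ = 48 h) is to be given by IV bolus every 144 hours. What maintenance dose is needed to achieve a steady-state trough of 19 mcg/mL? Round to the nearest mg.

τ/t½ = 144/48 ≈ 3, so f = (1/2)^(144/48) ≈ 0.125000.
Cmin,ss = (D/Vd)·f/(1−f), so D = Cmin,ss·Vd·(1−f)/f.
D = 19 × 50 × (1−f)/f ≈ 19 × 50 × 7.00000 ≈ 6650.00 mg.

6650 mg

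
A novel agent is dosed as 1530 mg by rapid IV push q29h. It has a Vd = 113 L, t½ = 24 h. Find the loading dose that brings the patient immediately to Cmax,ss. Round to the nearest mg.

f = (1/2)^(29/24) ≈ 0.432768; accumulation ratio R = 1/(1−f) ≈ 1.76295.
Loading dose to hit Cmax,ss on first dose: D_load = D_maint·R ≈ 1530 × 1.76295 ≈ 2697.31 mg.

2697 mg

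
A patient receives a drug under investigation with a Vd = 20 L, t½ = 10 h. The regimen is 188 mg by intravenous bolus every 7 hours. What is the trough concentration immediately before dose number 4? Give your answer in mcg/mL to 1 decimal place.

f = (1/2)^(τ/t½) = (1/2)^(7/10) ≈ 0.6156.
C₀ = D/Vd = 188/20 ≈ 9.400 mcg/mL.
Before the 4th dose, 3 doses have been given. Superposition: Cmin = C₀·(f + f² + … + f^3).
≈ 9.400 × (0.6156 + 0.3790 + 0.2333) ≈ 9.400 × 1.2279 ≈ 11.542 mcg/mL.

11.5 mcg/mL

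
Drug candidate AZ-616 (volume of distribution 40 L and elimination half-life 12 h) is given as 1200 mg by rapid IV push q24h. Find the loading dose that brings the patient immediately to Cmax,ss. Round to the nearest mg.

1600 mg

f = (1/2)^(24/12) ≈ 0.250000; accumulation ratio R = 1/(1−f) ≈ 1.33333.
Loading dose to hit Cmax,ss on first dose: D_load = D_maint·R ≈ 1200 × 1.33333 ≈ 1600.00 mg.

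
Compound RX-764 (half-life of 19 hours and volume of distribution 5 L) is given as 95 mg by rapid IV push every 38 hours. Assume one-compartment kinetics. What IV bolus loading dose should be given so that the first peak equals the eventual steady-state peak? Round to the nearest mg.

f = (1/2)^(38/19) ≈ 0.250000; accumulation ratio R = 1/(1−f) ≈ 1.33333.
Loading dose to hit Cmax,ss on first dose: D_load = D_maint·R ≈ 95 × 1.33333 ≈ 126.67 mg.

127 mg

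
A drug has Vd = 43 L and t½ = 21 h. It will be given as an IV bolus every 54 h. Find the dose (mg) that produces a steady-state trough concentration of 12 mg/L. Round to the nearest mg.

τ/t½ = 54/21 ≈ 2.5714, so f = (1/2)^(54/21) ≈ 0.168238.
Cmin,ss = (D/Vd)·f/(1−f), so D = Cmin,ss·Vd·(1−f)/f.
D = 12 × 43 × (1−f)/f ≈ 12 × 43 × 4.94396 ≈ 2551.08 mg.

2551 mg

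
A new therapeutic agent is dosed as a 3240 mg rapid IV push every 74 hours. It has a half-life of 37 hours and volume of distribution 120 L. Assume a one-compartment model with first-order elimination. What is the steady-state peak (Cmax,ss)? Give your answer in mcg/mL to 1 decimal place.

The dosing interval is 2 half-lives, so f = 2^(−2) = 0.25.
At steady state, R = 1/(1 − 0.25) = 4/3.
Single-dose peak C₀ = D/Vd = 3240/120 = 27 mcg/mL.
Steady-state peak Cmax,ss = C₀·R = 27 × 4/3 ≈ 36.000 mcg/mL.

36.0 mcg/mL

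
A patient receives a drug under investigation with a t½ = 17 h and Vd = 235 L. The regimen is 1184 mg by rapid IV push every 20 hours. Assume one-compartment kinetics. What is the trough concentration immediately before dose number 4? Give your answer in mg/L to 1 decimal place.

3.7 mg/L

f = (1/2)^(τ/t½) = (1/2)^(20/17) ≈ 0.4424.
C₀ = D/Vd = 1184/235 ≈ 5.038 mg/L.
Before the 4th dose, 3 doses have been given. Superposition: Cmin = C₀·(f + f² + … + f^3).
≈ 5.038 × (0.4424 + 0.1957 + 0.0866) ≈ 5.038 × 0.7247 ≈ 3.651 mg/L.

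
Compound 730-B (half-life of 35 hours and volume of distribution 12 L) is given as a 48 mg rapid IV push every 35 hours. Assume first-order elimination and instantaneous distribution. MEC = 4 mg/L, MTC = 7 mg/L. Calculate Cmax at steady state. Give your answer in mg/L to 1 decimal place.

τ = 35 h = 1 half-life, so f = (1/2)^1 = 0.5.
Accumulation ratio R = 1/(1 − f) = 1/0.5 = 2/1.
Single-dose peak C₀ = D/Vd = 48/12 = 4 mg/L.
Steady-state peak Cmax,ss = C₀·R = 4 × 2/1 ≈ 8.000 mg/L.
Peak 8.0 mg/L vs MTC 7 mg/L: exceeds toxic threshold.

8.0 mg/L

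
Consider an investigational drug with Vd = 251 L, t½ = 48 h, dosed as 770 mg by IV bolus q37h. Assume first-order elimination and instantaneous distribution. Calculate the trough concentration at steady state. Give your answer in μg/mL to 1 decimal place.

4.3 μg/mL

k = ln2/t½ = ln2/48 ≈ 0.014441 h⁻¹; fraction remaining f = e^(−kτ) = e^(−0.014441×37) ≈ 0.5861.
Each bolus raises the concentration by D/Vd = 770/251 ≈ 3.068 μg/mL.
Steady-state trough Cmin,ss = C₀·f/(1−f) ≈ 3.068 × 0.5861/0.4139 ≈ 4.344 μg/mL.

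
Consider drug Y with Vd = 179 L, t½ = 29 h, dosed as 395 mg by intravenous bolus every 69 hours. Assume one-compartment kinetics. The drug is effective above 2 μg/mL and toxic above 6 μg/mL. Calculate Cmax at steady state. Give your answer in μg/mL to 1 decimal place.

2.7 μg/mL

τ/t½ = 69/29 ≈ 2.3793, so fraction remaining f = (1/2)^(69/29) ≈ 0.1922.
At steady state, accumulation factor R = 1/(1 − e^(−kτ)) ≈ 1.2379.
Single-dose peak C₀ = D/Vd = 395/179 ≈ 2.207 μg/mL.
Steady-state peak Cmax,ss = C₀·R ≈ 2.207 × 1.2379 ≈ 2.732 μg/mL.
Peak 2.7 μg/mL vs MTC 6 μg/mL: below toxic threshold.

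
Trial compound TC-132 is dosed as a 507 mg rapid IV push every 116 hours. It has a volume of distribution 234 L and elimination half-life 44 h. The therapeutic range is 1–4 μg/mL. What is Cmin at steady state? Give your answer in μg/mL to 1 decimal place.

Over one 116-h interval, 116/44 ≈ 2.6364 half-lives elapse, leaving f ≈ 0.1608 of each dose.
Accumulation ratio R = 1/(1 − f) ≈ 1/0.8392 ≈ 1.1916.
Each bolus raises the concentration by D/Vd = 507/234 ≈ 2.167 μg/mL.
Steady-state peak Cmax,ss = C₀·R ≈ 2.167 × 1.1916 ≈ 2.582 μg/mL.
One interval later, Cmin,ss = Cmax,ss·e^(−kτ) ≈ 2.582 × 0.1608 ≈ 0.415 μg/mL.
Trough 0.4 μg/mL vs MEC 1 μg/mL: subtherapeutic.

0.4 μg/mL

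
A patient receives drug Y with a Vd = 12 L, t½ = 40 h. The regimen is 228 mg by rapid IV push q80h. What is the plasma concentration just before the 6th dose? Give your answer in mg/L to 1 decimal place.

f = (1/2)^(τ/t½) = (1/2)^(80/40) ≈ 0.2500.
C₀ = D/Vd = 228/12 ≈ 19.000 mg/L.
Before the 6th dose, 5 doses have been given. Superposition: Cmin = C₀·(f + f² + … + f^5).
≈ 19.000 × (0.2500 + 0.0625 + 0.0156 + 0.0039 + 0.0010) ≈ 19.000 × 0.3330 ≈ 6.327 mg/L.

6.3 mg/L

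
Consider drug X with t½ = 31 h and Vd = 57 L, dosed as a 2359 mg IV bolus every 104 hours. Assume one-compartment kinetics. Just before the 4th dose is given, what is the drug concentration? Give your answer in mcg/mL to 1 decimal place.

f = (1/2)^(τ/t½) = (1/2)^(104/31) ≈ 0.0977.
C₀ = D/Vd = 2359/57 ≈ 41.386 mcg/mL.
Before the 4th dose, 3 doses have been given. Superposition: Cmin = C₀·(f + f² + … + f^3).
≈ 41.386 × (0.0977 + 0.0095 + 0.0009) ≈ 41.386 × 0.1081 ≈ 4.474 mcg/mL.

4.5 mcg/mL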